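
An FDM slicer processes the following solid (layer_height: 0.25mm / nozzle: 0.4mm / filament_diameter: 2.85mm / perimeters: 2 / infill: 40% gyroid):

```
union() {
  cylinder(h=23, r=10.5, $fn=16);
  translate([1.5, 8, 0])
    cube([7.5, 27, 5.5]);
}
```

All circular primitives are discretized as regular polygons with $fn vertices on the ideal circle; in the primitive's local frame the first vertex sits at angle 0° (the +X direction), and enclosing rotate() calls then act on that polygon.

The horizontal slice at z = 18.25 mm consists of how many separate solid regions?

At z = 18.25 mm: the r=10.5 cylinder contributes a regular 16-gon of circumradius 10.5; the cube at (1.5, 8) does not reach this height (z outside [0, 5.5]); Merging all regions: only the r=10.5 cylinder is present, so the union is just that shape — 1 connected region. The result has 1 disconnected region.

1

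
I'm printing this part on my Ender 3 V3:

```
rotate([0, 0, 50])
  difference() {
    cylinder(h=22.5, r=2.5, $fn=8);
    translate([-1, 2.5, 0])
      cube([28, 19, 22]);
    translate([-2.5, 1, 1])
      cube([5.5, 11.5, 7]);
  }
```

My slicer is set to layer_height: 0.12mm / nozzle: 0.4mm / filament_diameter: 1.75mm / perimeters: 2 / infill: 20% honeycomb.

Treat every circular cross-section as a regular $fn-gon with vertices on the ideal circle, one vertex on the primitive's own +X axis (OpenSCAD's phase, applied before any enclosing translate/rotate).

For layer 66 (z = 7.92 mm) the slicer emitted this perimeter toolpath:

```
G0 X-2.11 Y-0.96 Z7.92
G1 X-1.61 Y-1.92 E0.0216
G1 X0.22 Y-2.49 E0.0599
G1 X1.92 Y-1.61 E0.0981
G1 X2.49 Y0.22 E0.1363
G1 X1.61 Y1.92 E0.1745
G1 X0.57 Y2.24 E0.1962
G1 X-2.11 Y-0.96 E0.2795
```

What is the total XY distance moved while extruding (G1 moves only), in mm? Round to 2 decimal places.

Sum the Euclidean lengths of each G1 segment: total = 14.01 mm.

14.01 mm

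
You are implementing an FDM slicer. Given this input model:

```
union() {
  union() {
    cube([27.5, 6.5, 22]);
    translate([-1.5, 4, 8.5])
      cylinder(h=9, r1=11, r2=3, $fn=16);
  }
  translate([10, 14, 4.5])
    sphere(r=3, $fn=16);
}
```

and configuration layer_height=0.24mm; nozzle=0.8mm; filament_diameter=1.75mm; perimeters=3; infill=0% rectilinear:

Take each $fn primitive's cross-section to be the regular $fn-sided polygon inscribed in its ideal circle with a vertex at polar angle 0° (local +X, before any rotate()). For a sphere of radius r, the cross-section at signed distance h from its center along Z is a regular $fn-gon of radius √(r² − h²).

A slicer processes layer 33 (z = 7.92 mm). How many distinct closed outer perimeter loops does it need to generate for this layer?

At z = 7.92 mm: the cube (footprint 27.5×6.5) is included at this height; the cone at (-1.5, 4) is not intersected at this z (z outside [8.5, 17.5]); Merging all regions: only the 27.5×6.5 cube is present, so the union is just that shape — 1 connected region; the sphere at (10, 14) is absent (|z−center|=3.420 > r=3); Combining (union): only the result so far is present, so the union is just that shape — 1 connected region. The result has 1 disconnected region.

1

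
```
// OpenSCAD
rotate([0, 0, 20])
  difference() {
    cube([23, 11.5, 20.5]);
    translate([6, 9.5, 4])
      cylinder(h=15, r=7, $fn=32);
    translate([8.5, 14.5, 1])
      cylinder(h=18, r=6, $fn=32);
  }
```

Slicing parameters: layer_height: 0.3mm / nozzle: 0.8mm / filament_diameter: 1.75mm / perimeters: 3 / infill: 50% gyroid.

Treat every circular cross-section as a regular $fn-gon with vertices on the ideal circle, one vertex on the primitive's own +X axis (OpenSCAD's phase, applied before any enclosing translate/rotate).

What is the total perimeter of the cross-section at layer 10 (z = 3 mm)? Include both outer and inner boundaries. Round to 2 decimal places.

71.18 mm

At z = 3 mm: the 23×11.5 cube contributes its full rectangle (perimeter 69.00 mm); the cylinder at (6, 9.5) is not intersected at this z (z outside [4, 19]); the r=6 cylinder at (8.5, 14.5) contributes a regular 32-gon of circumradius 6 (perimeter = 2·32·6.000·sin(180°/32) = 37.64 mm); Taking the first minus the rest: starting from the 23×11.5 cube, the r=6 cylinder at (8.5, 14.5) partially overlaps it — only the 21.87 mm² overlap (of its 112.37 mm²) is removed, clipping the outline — boundary = 71.18 mm; (whole slice rotated 20° about Z — lengths, areas and connectivity unchanged). Overall, the cross-section is a single solid region. Total boundary length (outer) = 71.18 mm.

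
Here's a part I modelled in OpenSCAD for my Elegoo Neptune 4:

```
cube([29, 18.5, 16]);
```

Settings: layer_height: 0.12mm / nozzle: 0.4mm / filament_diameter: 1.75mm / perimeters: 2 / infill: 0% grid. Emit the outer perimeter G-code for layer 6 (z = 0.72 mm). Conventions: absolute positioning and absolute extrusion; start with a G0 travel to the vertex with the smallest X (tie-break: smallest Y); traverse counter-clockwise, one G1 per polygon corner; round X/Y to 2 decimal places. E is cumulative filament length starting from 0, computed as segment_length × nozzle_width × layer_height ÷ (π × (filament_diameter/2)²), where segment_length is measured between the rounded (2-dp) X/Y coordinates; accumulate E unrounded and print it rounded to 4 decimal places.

G0 X0.00 Y0.00 Z0.72
G1 X29.00 Y0.00 E0.5787
G1 X29.00 Y18.50 E0.9479
G1 X0.00 Y18.50 E1.5266
G1 X0.00 Y0.00 E1.8958

At z = 0.72 mm: the cube is present — its section is the full 29×18.5 rectangle. The outline is a single polygon with 4 vertices. Extrusion per mm of travel: 0.4 × 0.12 / (π × 0.875²) = 0.019956. Accumulating E over each segment gives final E = 1.8958.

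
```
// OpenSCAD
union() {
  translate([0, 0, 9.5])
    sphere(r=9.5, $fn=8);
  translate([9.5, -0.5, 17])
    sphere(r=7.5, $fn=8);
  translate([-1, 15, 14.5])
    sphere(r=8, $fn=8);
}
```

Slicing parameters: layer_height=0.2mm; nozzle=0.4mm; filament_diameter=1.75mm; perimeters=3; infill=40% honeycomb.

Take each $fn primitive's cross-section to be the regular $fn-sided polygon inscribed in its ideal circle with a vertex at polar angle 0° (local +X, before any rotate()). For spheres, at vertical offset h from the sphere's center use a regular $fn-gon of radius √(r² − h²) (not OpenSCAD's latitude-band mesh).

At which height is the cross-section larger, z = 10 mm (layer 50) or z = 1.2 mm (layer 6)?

layer 50 (z = 10 mm)

Layer 50 (z = 10): the r=9.5 sphere contributes a regular 8-gon of circumradius √(9.5²−0.5²) = 9.487 (area = (8/2)·9.487²·sin(360°/8) = 254.56 mm²); the r=7.5 sphere at (9.5, -0.5) contributes a regular 8-gon of circumradius √(7.5²−7²) = 2.693 (area = (8/2)·2.693²·sin(360°/8) = 20.51 mm²); the sphere at (-1, 15): section is a regular 8-gon, circumradius = √(r²−h²) = √(8²−4.5²) = 6.614 (area = (8/2)·6.614²·sin(360°/8) = 123.74 mm²); Combining (union): the regions partially overlap — summed areas 398.81 mm² minus the doubly-counted overlap 8.80 mm² gives 390.01 mm² — area = 390.01 mm². So its area = 390.01 mm². Layer 6 (z = 1.2): the sphere: section is a regular 8-gon, circumradius = √(r²−h²) = √(9.5²−8.3²) = 4.622 (area = (8/2)·4.622²·sin(360°/8) = 60.42 mm²); the sphere at (9.5, -0.5) is not intersected at this z (|z−center|=15.800 > r=7.5); the sphere at (-1, 15) does not reach this height (|z−center|=13.300 > r=8); Merging all regions: only the r=9.5 sphere is present, so the union is just that shape — area = 60.42 mm². So its area = 60.42 mm². Layer 50 is larger (390.01 vs 60.42 mm²).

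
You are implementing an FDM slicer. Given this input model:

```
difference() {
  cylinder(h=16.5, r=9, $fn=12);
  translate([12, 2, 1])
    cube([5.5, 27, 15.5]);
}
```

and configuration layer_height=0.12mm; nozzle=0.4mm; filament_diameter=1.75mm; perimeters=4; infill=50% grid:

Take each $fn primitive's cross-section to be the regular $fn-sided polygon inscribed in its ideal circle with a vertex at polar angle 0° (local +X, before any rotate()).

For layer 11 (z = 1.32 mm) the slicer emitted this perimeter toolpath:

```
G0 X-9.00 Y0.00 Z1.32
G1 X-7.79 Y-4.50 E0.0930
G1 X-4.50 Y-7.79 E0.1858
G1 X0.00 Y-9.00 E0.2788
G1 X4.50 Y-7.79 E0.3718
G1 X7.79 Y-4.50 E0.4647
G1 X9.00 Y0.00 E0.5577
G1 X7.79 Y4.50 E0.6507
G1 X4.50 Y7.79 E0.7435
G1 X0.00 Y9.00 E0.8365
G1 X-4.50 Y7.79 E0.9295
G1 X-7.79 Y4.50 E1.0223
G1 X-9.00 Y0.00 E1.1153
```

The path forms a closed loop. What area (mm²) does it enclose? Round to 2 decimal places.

242.87 mm²

Apply the shoelace formula to the sequence of (X, Y) vertices; enclosed area = 242.87 mm².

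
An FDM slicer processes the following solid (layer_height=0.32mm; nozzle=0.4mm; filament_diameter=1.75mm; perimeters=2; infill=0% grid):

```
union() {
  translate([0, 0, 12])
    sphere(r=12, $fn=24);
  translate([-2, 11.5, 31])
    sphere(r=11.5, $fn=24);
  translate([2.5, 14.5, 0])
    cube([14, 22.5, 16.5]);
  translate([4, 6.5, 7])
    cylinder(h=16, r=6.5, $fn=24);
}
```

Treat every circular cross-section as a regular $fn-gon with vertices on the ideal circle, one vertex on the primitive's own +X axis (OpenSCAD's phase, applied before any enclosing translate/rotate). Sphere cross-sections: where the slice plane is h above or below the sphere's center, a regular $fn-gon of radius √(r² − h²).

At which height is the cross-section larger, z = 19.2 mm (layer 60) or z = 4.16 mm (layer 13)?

Layer 60 (z = 19.2): the r=12 sphere contributes a regular 24-gon of circumradius √(12²−7.2²) = 9.600 (area = (24/2)·9.600²·sin(360°/24) = 286.23 mm²); the sphere at (-2, 11.5) is not intersected at this z (|z−center|=11.800 > r=11.5); the cube at (2.5, 14.5) is not intersected at this z (z outside [0, 16.5]); the r=6.5 cylinder at (4, 6.5) contributes a regular 24-gon of circumradius 6.5 (area = (24/2)·6.500²·sin(360°/24) = 131.22 mm²); Combining (union): the regions partially overlap — summed areas 417.45 mm² minus the doubly-counted overlap 80.11 mm² gives 337.35 mm² — area = 337.35 mm². So its area = 337.35 mm². Layer 13 (z = 4.16): the sphere: section is a regular 24-gon, circumradius = √(r²−h²) = √(12²−7.84²) = 9.085 (area = (24/2)·9.085²·sin(360°/24) = 256.34 mm²); the sphere at (-2, 11.5) is absent (|z−center|=26.840 > r=11.5); the cube at (2.5, 14.5) (footprint 14×22.5) is included at this height (area 315.00 mm²); the cylinder at (4, 6.5) is not intersected at this z (z outside [7, 23]); Taking the union: the 2 present regions are separate (no shared area or edge), so areas and boundary lengths simply add and each stays a separate island — area = 571.34 mm². So its area = 571.34 mm². Layer 13 is larger (571.34 vs 337.35 mm²).

layer 13 (z = 4.16 mm)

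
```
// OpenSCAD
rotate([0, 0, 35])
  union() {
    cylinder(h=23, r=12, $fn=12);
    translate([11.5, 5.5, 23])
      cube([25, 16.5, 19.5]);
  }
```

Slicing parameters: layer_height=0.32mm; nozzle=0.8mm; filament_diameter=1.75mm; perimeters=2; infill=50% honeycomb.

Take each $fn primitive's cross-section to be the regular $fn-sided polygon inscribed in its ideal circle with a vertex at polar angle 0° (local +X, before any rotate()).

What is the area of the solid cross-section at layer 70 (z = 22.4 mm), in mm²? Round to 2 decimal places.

At z = 22.4 mm: the r=12 cylinder gives a regular 12-gon of circumradius 12 (constant along its height) (area = (12/2)·12.000²·sin(360°/12) = 432.00 mm²); the cube at (11.5, 5.5) does not reach this height (z outside [23, 42.5]); Combining (union): only the r=12 cylinder is present, so the union is just that shape — area = 432.00 mm²; (whole slice rotated 35° about Z — lengths, areas and connectivity unchanged). Overall, the cross-section is a single solid region. Net area = 432.00 mm².

432.00 mm²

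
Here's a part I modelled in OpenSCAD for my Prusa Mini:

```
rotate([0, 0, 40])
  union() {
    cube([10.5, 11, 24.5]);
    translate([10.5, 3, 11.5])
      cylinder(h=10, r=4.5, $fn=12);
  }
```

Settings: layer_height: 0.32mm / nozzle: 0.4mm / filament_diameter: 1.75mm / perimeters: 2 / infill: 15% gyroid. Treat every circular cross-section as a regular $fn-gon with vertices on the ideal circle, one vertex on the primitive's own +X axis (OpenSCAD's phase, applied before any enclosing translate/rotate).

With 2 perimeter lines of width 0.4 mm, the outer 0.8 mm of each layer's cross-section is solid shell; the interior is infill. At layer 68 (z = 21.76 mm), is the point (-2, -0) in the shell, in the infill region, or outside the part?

outside

At z = 21.76 mm: the 10.5×11 cube contributes its full rectangle; the cylinder at (10.5, 3) is not intersected at this z (z outside [11.5, 21.5]); Merging all regions: only the 10.5×11 cube is present, so the union is just that shape — 1 connected region; (rotated 40° about Z; rotation is an isometry so areas/perimeters/island counts are preserved). Overall, the cross-section is a single solid region. Undo the 40° rotation: the query point maps to (-1.532, 1.286) in the un-rotated model frame. The nearest boundary edge runs (0.00, 11.00)→(0.00, 0.00); distance from the point to it = 1.53 mm. The point is not inside any of the regions above, so it lies outside the cross-section (1.53 mm from the nearest boundary).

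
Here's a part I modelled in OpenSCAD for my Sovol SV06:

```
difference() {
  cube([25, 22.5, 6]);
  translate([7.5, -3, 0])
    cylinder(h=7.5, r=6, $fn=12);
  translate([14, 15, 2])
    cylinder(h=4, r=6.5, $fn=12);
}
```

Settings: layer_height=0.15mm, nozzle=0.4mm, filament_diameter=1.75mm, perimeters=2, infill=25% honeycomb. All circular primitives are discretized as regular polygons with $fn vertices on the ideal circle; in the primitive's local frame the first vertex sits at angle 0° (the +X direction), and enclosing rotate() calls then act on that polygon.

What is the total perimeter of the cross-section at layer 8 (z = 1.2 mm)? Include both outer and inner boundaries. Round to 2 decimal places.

At z = 1.2 mm: the 25×22.5 cube contributes its full rectangle (perimeter 95.00 mm); the cylinder at (7.5, -3): section is a regular 12-gon, circumradius r=6 (perimeter = 2·12·6.000·sin(180°/12) = 37.27 mm); the cylinder at (14, 15) is absent (z outside [2, 6]); Subtracting the remaining from the first: starting from the 25×22.5 cube, the r=6 cylinder at (7.5, -3) partially overlaps it — only the 20.41 mm² overlap (of its 108.00 mm²) is removed, clipping the outline — boundary = 97.03 mm. Overall, the cross-section is a single solid region. Total boundary length (outer) = 97.03 mm.

97.03 mm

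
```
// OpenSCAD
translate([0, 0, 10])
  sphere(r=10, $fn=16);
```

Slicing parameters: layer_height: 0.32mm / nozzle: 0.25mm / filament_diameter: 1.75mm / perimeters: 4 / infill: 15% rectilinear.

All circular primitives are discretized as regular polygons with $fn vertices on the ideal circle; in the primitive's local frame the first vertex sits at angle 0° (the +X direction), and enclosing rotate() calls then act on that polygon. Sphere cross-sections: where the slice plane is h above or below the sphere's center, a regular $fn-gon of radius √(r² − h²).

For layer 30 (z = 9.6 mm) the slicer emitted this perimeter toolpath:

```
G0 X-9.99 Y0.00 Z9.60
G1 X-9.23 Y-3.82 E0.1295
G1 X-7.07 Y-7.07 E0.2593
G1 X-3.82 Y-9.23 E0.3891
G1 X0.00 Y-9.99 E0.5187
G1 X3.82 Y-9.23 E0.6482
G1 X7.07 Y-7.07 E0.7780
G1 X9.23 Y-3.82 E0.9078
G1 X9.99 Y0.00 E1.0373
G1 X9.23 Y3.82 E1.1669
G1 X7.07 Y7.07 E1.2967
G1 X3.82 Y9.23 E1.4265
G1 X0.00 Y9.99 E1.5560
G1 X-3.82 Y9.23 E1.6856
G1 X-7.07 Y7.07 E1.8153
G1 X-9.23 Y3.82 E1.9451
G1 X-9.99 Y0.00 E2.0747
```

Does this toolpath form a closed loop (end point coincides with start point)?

Start point (G0): (-9.99, 0.00). End point (last G1): the path returns to the start — closed.

yes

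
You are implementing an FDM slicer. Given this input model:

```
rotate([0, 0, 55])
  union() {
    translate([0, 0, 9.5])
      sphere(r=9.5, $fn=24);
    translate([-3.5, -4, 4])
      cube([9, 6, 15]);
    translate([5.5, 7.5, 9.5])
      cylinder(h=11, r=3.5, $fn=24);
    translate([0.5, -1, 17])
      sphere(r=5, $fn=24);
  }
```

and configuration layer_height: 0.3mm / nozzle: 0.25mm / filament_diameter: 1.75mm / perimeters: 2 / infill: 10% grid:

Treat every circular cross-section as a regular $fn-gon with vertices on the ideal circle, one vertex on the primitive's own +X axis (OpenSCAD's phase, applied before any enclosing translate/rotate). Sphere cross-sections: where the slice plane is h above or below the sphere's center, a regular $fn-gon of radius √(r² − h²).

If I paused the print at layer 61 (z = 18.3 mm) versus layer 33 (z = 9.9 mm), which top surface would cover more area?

layer 33 (z = 9.9 mm)

Layer 61 (z = 18.3): the sphere: section is a regular 24-gon, circumradius = √(r²−h²) = √(9.5²−8.8²) = 3.579 (area = (24/2)·3.579²·sin(360°/24) = 39.79 mm²); the cube at (-3.5, -4) is present — its section is the full 9×6 rectangle (area 54.00 mm²); the r=3.5 cylinder at (5.5, 7.5) gives a regular 24-gon of circumradius 3.5 (constant along its height) (area = (24/2)·3.500²·sin(360°/24) = 38.05 mm²); the sphere at (0.5, -1): section is a regular 24-gon, circumradius = √(r²−h²) = √(5²−1.3²) = 4.828 (area = (24/2)·4.828²·sin(360°/24) = 72.40 mm²); Combining (union): the regions partially overlap — summed areas 204.23 mm² minus the doubly-counted overlap 90.49 mm² gives 113.74 mm² — area = 113.74 mm²; (whole slice rotated 55° about Z — lengths, areas and connectivity unchanged). So its area = 113.74 mm². Layer 33 (z = 9.9): the sphere: section is a regular 24-gon, circumradius = √(r²−h²) = √(9.5²−0.4²) = 9.492 (area = (24/2)·9.492²·sin(360°/24) = 279.80 mm²); the cube at (-3.5, -4) (footprint 9×6) is included at this height (area 54.00 mm²); the cylinder at (5.5, 7.5): section is a regular 24-gon, circumradius r=3.5 (area = (24/2)·3.500²·sin(360°/24) = 38.05 mm²); the sphere at (0.5, -1) is absent (|z−center|=7.100 > r=5); Combining (union): the regions partially overlap — summed areas 371.85 mm² minus the doubly-counted overlap 72.46 mm² gives 299.39 mm² — area = 299.39 mm²; (rotated 55° about Z; rotation is an isometry so areas/perimeters/island counts are preserved). So its area = 299.39 mm². Layer 33 is larger (299.39 vs 113.74 mm²).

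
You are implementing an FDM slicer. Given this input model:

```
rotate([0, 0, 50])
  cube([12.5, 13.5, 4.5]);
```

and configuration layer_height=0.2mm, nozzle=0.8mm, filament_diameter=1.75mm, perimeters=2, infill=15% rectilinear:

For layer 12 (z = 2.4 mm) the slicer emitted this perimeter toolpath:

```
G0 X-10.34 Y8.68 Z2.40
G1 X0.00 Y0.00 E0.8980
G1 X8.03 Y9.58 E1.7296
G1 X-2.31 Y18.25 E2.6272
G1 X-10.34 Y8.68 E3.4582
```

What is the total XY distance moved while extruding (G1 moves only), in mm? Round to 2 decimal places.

Sum the Euclidean lengths of each G1 segment: total = 51.99 mm.

51.99 mm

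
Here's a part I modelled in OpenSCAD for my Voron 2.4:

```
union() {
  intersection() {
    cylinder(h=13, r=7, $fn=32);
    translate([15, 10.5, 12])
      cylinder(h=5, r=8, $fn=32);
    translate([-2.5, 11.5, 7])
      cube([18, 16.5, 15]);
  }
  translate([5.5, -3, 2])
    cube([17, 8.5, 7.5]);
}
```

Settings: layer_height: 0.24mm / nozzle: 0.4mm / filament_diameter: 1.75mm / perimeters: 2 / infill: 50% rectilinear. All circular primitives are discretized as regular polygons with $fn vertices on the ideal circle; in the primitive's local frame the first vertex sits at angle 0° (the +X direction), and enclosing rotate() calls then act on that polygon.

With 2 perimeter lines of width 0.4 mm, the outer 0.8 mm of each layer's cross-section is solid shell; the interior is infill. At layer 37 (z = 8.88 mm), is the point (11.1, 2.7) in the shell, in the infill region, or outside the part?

infill

At z = 8.88 mm: the r=7 cylinder contributes a regular 32-gon of circumradius 7; the cylinder at (15, 10.5) is absent (z outside [12, 17]); the cube at (-2.5, 11.5) (footprint 18×16.5) is included at this height; Taking the intersection: at least one operand is absent at this height, so nothing remains; the cube at (5.5, -3) is present — its section is the full 17×8.5 rectangle; Combining (union): only the 17×8.5 cube at (5.5, -3) is present, so the union is just that shape — 1 connected region. Overall, the cross-section is a single solid region. The nearest boundary edge runs (22.50, 5.50)→(5.50, 5.50); distance from the point to it = 2.80 mm. The point is inside the cross-section and 2.80 mm from the nearest boundary — more than the 0.8 mm shell width (2 × 0.4), so it's in the infill interior.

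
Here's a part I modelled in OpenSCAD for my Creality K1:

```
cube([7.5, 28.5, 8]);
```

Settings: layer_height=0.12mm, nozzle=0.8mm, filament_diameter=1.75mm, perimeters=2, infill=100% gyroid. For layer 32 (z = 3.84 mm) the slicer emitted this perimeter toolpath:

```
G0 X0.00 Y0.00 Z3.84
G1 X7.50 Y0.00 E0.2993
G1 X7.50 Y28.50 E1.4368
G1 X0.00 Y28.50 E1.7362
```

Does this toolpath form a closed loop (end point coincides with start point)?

Start point (G0): (0.00, 0.00). End point (last G1): the path does not return to the start — open.

no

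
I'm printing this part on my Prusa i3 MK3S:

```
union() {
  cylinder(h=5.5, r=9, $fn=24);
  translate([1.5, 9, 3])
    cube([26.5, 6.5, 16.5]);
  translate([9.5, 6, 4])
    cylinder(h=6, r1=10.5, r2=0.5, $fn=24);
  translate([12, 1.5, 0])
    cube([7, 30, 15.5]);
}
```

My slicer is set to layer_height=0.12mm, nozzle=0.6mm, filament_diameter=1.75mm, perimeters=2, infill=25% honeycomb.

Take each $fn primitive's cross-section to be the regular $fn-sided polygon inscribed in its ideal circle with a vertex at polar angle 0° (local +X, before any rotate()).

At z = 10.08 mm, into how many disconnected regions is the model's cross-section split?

1

At z = 10.08 mm: the cylinder is not intersected at this z (z outside [0, 5.5]); the cube at (1.5, 9) (footprint 26.5×6.5) is included at this height; the cone at (9.5, 6) is not intersected at this z (z outside [4, 10]); the cube at (12, 1.5) (footprint 7×30) is included at this height; Taking the union: the regions partially overlap (shared area 45.50 mm²), so overlapping operands fuse into one piece — 1 connected region. The result has 1 disconnected region.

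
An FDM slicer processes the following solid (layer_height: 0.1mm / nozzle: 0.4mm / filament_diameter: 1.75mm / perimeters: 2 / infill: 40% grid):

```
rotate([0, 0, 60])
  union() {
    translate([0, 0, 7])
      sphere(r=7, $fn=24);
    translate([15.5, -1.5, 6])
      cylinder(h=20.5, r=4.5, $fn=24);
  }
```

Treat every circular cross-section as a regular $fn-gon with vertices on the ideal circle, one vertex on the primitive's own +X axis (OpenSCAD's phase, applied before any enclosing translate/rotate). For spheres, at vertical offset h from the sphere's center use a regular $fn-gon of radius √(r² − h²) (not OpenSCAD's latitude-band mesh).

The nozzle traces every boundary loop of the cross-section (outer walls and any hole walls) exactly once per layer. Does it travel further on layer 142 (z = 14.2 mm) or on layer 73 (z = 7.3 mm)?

layer 73 (z = 7.3 mm)

Layer 142 (z = 14.2): the sphere is absent (|z−center|=7.200 > r=7); the cylinder at (15.5, -1.5): section is a regular 24-gon, circumradius r=4.5 (perimeter = 2·24·4.500·sin(180°/24) = 28.19 mm); Combining (union): only the r=4.5 cylinder at (15.5, -1.5) is present, so the union is just that shape — boundary = 28.19 mm; (rotated 60° about Z; rotation is an isometry so areas/perimeters/island counts are preserved). So its perimeter = 28.19 mm. Layer 73 (z = 7.3): the r=7 sphere contributes a regular 24-gon of circumradius √(7²−0.3²) = 6.994 (perimeter = 2·24·6.994·sin(180°/24) = 43.82 mm); the r=4.5 cylinder at (15.5, -1.5) contributes a regular 24-gon of circumradius 4.5 (perimeter = 2·24·4.500·sin(180°/24) = 28.19 mm); Merging all regions: the 2 present regions are separate (no shared area or edge), so areas and boundary lengths simply add and each stays a separate island — boundary = 72.01 mm; (whole slice rotated 60° about Z — lengths, areas and connectivity unchanged). So its perimeter = 72.01 mm. Layer 73 is larger (72.01 vs 28.19 mm).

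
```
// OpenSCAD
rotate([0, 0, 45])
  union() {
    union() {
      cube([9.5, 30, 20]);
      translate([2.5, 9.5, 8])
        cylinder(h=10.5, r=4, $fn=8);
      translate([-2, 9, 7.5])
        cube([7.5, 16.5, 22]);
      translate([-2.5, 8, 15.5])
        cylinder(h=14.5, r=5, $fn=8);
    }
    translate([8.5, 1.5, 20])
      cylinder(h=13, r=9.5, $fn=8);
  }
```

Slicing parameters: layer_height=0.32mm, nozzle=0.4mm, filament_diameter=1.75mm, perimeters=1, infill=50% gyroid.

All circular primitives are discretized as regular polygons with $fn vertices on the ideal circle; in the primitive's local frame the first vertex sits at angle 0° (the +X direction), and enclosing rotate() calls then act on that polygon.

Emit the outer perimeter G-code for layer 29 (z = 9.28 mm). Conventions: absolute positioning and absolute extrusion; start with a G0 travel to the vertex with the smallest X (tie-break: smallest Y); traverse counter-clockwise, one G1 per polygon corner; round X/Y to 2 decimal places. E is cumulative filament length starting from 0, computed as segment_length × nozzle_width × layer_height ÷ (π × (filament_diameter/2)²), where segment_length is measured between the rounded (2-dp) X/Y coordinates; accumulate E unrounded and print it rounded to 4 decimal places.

G0 X-21.21 Y21.21 Z9.28
G1 X-18.03 Y18.03 E0.2393
G1 X-19.45 Y16.62 E0.3458
G1 X-7.78 Y4.95 E1.2241
G1 X-7.28 Y5.45 E1.2617
G1 X-4.95 Y4.49 E1.3958
G1 X-4.62 Y4.62 E1.4147
G1 X0.00 Y0.00 E1.7624
G1 X6.72 Y6.72 E2.2681
G1 X-14.50 Y27.93 E3.8648
G1 X-21.21 Y21.21 E4.3701

At z = 9.28 mm: the cube is present — its section is the full 9.5×30 rectangle; the r=4 cylinder at (2.5, 9.5) contributes a regular 8-gon of circumradius 4; the cube at (-2, 9) (footprint 7.5×16.5) is included at this height; the cylinder at (-2.5, 8) does not reach this height (z outside [15.5, 30]); Combining (union): the regions partially overlap (shared area 134.09 mm²), so overlapping operands fuse into one piece — 1 connected region; the cylinder at (8.5, 1.5) is absent (z outside [20, 33]); Taking the union: only that combined region is present, so the union is just that shape — 1 connected region; (rotated 45° about Z; rotation is an isometry so areas/perimeters/island counts are preserved). The outline is a single polygon with 10 vertices. Extrusion per mm of travel: 0.4 × 0.32 / (π × 0.875²) = 0.053216. Accumulating E over each segment gives final E = 4.3701.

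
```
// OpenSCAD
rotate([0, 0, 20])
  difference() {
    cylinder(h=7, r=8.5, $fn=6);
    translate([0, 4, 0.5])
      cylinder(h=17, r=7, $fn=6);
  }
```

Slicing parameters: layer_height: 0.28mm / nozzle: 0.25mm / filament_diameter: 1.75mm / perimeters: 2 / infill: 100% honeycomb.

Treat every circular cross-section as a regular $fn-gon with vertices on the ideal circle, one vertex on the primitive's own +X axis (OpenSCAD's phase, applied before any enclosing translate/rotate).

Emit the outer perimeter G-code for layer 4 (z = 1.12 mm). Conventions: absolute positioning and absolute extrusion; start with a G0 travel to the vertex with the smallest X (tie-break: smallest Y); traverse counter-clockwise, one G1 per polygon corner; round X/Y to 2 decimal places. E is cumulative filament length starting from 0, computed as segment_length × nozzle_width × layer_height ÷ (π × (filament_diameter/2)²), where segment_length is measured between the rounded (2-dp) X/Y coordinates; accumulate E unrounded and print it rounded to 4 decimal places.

At z = 1.12 mm: the cylinder: section is a regular 6-gon, circumradius r=8.5; the cylinder at (0, 4): section is a regular 6-gon, circumradius r=7; Subtracting the remaining from the first: starting from the r=8.5 cylinder, the r=7 cylinder at (0, 4) partially overlaps it — only the 98.18 mm² overlap (of its 127.31 mm²) is removed, clipping the outline — 1 connected region; (whole slice rotated 20° about Z — lengths, areas and connectivity unchanged). The outline is a single polygon with 8 vertices. Extrusion per mm of travel: 0.25 × 0.28 / (π × 0.875²) = 0.029103. Accumulating E over each segment gives final E = 1.5278.

G0 X-7.99 Y-2.91 Z1.12
G1 X-1.48 Y-8.37 E0.2473
G1 X6.51 Y-5.46 E0.4947
G1 X7.99 Y2.91 E0.7421
G1 X5.07 Y5.36 E0.8530
G1 X3.99 Y-0.74 E1.0333
G1 X-2.58 Y-3.13 E1.2368
G1 X-7.33 Y0.84 E1.4170
G1 X-7.99 Y-2.91 E1.5278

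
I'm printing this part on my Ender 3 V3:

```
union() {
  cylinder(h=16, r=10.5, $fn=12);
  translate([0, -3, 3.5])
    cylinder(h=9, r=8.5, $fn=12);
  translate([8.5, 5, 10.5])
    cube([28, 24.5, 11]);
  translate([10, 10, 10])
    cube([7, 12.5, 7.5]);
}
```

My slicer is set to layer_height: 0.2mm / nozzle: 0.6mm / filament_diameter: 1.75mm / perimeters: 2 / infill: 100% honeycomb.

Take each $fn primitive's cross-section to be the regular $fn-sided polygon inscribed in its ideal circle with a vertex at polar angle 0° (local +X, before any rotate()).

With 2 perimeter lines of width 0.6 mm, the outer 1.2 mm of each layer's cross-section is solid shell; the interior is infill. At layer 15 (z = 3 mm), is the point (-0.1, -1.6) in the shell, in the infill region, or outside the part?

infill

At z = 3 mm: the cylinder: section is a regular 12-gon, circumradius r=10.5; the cylinder at (0, -3) is not intersected at this z (z outside [3.5, 12.5]); the cube at (8.5, 5) is absent (z outside [10.5, 21.5]); the cube at (10, 10) is not intersected at this z (z outside [10, 17.5]); Taking the union: only the r=10.5 cylinder is present, so the union is just that shape — 1 connected region. Overall, the cross-section is a single solid region. The nearest boundary edge runs (-5.25, -9.09)→(-0.00, -10.50); distance from the point to it = 8.57 mm. The point is inside the cross-section and 8.57 mm from the nearest boundary — more than the 1.2 mm shell width (2 × 0.6), so it's in the infill interior.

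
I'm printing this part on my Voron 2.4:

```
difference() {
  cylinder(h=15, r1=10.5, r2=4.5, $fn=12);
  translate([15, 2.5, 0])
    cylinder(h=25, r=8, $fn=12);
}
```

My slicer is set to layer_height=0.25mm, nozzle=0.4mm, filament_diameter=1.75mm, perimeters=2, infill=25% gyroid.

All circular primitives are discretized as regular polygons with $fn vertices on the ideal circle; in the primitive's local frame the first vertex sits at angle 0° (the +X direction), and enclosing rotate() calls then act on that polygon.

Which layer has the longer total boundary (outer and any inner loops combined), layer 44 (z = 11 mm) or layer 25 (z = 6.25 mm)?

layer 25 (z = 6.25 mm)

Layer 44 (z = 11): the cone (r1=10.5→r2=4.5) has section circumradius 6.100 here — a regular 12-gon (perimeter = 2·12·6.100·sin(180°/12) = 37.89 mm); the cylinder at (15, 2.5): section is a regular 12-gon, circumradius r=8 (perimeter = 2·12·8.000·sin(180°/12) = 49.69 mm); Taking the first minus the rest: starting from the cone, the r=8 cylinder at (15, 2.5) misses the remaining region (no effect) — boundary = 37.89 mm. So its perimeter = 37.89 mm. Layer 25 (z = 6.25): the cone (r1=10.5→r2=4.5) has section circumradius 8.000 here — a regular 12-gon (perimeter = 2·12·8.000·sin(180°/12) = 49.69 mm); the cylinder at (15, 2.5): section is a regular 12-gon, circumradius r=8 (perimeter = 2·12·8.000·sin(180°/12) = 49.69 mm); Subtracting the remaining from the first: starting from the cone, the r=8 cylinder at (15, 2.5) partially overlaps it — only the 1.03 mm² overlap (of its 192.00 mm²) is removed, clipping the outline — boundary = 49.69 mm. So its perimeter = 49.69 mm. Layer 25 is larger (49.69 vs 37.89 mm).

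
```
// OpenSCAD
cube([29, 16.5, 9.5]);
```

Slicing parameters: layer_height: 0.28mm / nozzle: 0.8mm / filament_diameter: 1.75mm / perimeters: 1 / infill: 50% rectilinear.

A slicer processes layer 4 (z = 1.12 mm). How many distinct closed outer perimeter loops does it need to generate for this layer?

1

At z = 1.12 mm: the cube (footprint 29×16.5) is included at this height. The result has 1 disconnected region.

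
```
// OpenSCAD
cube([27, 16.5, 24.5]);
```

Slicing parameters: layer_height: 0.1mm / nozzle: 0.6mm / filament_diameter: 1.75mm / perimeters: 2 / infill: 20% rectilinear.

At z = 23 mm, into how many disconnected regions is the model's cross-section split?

1

At z = 23 mm: the 27×16.5 cube contributes its full rectangle. The result has 1 disconnected region.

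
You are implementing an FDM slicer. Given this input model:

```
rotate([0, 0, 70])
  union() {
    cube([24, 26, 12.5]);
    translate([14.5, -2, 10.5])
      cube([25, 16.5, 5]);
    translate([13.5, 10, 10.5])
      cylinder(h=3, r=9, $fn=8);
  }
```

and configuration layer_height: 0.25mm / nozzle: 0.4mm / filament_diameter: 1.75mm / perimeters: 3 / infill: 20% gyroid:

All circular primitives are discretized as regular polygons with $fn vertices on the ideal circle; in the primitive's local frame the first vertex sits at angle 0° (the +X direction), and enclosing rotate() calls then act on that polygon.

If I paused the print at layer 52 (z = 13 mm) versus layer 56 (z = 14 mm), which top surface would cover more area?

Layer 52 (z = 13): the cube does not reach this height (z outside [0, 12.5]); the 25×16.5 cube at (14.5, -2) contributes its full rectangle (area 412.50 mm²); the cylinder at (13.5, 10): section is a regular 8-gon, circumradius r=9 (area = (8/2)·9.000²·sin(360°/8) = 229.10 mm²); Merging all regions: the regions partially overlap — summed areas 641.60 mm² minus the doubly-counted overlap 80.29 mm² gives 561.31 mm² — area = 561.31 mm²; (rotated 70° about Z; rotation is an isometry so areas/perimeters/island counts are preserved). So its area = 561.31 mm². Layer 56 (z = 14): the cube is absent (z outside [0, 12.5]); the cube at (14.5, -2) is present — its section is the full 25×16.5 rectangle (area 412.50 mm²); the cylinder at (13.5, 10) is absent (z outside [10.5, 13.5]); Combining (union): only the 25×16.5 cube at (14.5, -2) is present, so the union is just that shape — area = 412.50 mm²; (whole slice rotated 70° about Z — lengths, areas and connectivity unchanged). So its area = 412.50 mm². Layer 52 is larger (561.31 vs 412.50 mm²).

layer 52 (z = 13 mm)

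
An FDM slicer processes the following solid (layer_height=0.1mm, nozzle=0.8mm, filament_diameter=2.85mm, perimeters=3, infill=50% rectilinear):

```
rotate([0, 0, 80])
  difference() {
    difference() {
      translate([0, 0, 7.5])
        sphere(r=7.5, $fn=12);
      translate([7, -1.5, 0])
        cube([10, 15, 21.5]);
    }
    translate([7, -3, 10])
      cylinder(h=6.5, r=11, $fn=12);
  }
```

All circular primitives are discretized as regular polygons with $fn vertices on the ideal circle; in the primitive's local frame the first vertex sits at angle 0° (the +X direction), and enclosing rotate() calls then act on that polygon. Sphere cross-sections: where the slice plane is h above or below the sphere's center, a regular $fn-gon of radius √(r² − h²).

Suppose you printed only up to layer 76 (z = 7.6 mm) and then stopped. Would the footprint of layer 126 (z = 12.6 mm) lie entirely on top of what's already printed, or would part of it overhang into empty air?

Compare the two slices. At z = 7.6: the r=7.5 sphere slices to a regular 12-gon of circumradius 7.499 (√(r²−h²) with h=0.1 from center) (area = (12/2)·7.499²·sin(360°/12) = 168.72 mm²); the 10×15 cube at (7, -1.5) contributes its full rectangle (area 150.00 mm²); After the difference (first − rest): starting from the r=7.5 sphere (168.72 mm²), the 10×15 cube at (7, -1.5) partially overlaps it — only the 0.91 mm² overlap (of its 150.00 mm²) is removed, clipping the outline — area = 167.81 mm²; the cylinder at (7, -3) is absent (z outside [10, 16.5]); After the difference (first − rest): none of the subtracted shapes is present at this height, so the result so far is unchanged — area = 167.81 mm²; (rotated 80° about Z; rotation is an isometry so areas/perimeters/island counts are preserved). At z = 12.6: the r=7.5 sphere slices to a regular 12-gon of circumradius 5.499 (√(r²−h²) with h=5.1 from center) (area = (12/2)·5.499²·sin(360°/12) = 90.72 mm²); the 10×15 cube at (7, -1.5) contributes its full rectangle (area 150.00 mm²); Taking the first minus the rest: starting from the r=7.5 sphere (90.72 mm²), the 10×15 cube at (7, -1.5) misses the remaining region (no effect) — area = 90.72 mm²; the r=11 cylinder at (7, -3) gives a regular 12-gon of circumradius 11 (constant along its height) (area = (12/2)·11.000²·sin(360°/12) = 363.00 mm²); Taking the first minus the rest: starting from that combined region (90.72 mm²), the r=11 cylinder at (7, -3) partially overlaps it — only the 73.64 mm² overlap (of its 363.00 mm²) is removed, clipping the outline — area = 17.08 mm²; (whole slice rotated 80° about Z — lengths, areas and connectivity unchanged). Checking containment: the cross-section at z = 12.6 is a subset of the cross-section at z = 7.6.

entirely on top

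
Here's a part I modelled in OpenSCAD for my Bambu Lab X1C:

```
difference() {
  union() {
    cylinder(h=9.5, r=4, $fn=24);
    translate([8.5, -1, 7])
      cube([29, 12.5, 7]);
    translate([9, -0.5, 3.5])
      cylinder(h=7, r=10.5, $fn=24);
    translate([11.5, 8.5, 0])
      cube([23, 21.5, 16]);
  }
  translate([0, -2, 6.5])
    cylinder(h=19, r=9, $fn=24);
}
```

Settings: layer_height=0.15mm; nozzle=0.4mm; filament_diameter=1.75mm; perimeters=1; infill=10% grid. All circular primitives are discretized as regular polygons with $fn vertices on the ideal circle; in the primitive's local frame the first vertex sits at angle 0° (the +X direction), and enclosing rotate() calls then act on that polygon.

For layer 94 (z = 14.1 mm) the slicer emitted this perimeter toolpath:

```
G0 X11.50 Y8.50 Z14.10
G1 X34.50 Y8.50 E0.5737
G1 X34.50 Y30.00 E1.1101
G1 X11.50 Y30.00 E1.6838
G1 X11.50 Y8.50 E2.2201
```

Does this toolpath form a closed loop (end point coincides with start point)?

yes

Start point (G0): (11.50, 8.50). End point (last G1): the path returns to the start — closed.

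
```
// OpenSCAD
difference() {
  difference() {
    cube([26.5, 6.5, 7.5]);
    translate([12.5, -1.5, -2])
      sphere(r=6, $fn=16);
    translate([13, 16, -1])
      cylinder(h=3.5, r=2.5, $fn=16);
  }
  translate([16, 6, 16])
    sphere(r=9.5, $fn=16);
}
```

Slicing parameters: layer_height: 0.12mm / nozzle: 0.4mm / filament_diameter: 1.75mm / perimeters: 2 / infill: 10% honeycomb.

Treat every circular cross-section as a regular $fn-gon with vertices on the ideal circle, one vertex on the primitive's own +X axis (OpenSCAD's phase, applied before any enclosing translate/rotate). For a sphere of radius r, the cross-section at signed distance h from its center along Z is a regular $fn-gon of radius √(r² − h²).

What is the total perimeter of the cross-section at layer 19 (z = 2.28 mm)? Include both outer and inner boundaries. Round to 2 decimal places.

At z = 2.28 mm: the 26.5×6.5 cube contributes its full rectangle (perimeter 66.00 mm); the r=6 sphere at (12.5, -1.5) slices to a regular 16-gon of circumradius 4.205 (√(r²−h²) with h=4.28 from center) (perimeter = 2·16·4.205·sin(180°/16) = 26.25 mm); the r=2.5 cylinder at (13, 16) contributes a regular 16-gon of circumradius 2.5 (perimeter = 2·16·2.500·sin(180°/16) = 15.61 mm); Subtracting the remaining from the first: starting from the 26.5×6.5 cube, the r=6 sphere at (12.5, -1.5) partially overlaps it — only the 14.90 mm² overlap (of its 54.13 mm²) is removed, clipping the outline; the r=2.5 cylinder at (13, 16) misses the remaining region (no effect) — boundary = 68.25 mm; the sphere at (16, 6) is not intersected at this z (|z−center|=13.720 > r=9.5); Taking the first minus the rest: none of the subtracted shapes is present at this height, so the result so far is unchanged — boundary = 68.25 mm. Overall, the cross-section is a single solid region. Total boundary length (outer) = 68.25 mm.

68.25 mm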